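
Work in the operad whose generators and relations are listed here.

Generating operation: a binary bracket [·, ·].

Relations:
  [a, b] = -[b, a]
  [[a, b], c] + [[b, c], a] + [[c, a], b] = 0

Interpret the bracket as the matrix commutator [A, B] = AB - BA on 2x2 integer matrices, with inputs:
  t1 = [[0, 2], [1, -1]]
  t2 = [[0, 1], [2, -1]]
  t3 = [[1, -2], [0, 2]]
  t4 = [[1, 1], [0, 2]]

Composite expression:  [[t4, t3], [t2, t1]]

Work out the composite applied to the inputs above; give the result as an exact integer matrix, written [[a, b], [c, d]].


[t4, t3] = [[0, 3], [0, 0]]
[t2, t1] = [[-3, 1], [1, 3]]
[[t4, t3], [t2, t1]] = [[3, 18], [0, -3]]

[[3, 18], [0, -3]]


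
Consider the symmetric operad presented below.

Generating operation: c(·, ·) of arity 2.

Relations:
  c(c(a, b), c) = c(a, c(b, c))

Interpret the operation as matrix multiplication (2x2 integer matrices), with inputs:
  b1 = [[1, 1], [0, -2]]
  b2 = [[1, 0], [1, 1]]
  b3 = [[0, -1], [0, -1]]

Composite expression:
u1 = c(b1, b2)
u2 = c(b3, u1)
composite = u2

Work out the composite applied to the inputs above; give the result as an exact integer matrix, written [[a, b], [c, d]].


[[2, 2], [2, 2]]

c(b1, b2) = [[2, 1], [-2, -2]]
c(b3, c(b1, b2)) = [[2, 2], [2, 2]]


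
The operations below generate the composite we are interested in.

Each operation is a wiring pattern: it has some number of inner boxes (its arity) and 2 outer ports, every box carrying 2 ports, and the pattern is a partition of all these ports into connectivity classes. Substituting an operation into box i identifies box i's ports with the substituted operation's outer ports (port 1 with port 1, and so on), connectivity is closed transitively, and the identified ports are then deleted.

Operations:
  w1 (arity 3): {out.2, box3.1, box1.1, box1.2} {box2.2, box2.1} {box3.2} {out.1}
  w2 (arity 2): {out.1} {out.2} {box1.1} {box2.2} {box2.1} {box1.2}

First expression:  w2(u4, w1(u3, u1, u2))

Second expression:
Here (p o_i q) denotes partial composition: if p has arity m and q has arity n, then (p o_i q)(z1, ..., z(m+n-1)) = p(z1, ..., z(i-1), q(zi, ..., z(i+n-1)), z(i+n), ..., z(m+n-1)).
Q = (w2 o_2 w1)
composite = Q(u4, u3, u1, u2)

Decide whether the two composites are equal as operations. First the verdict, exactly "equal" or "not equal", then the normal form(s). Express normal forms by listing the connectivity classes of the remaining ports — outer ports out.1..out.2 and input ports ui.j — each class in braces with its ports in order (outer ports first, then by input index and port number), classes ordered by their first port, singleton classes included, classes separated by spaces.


Reducing the first expression gives {out.1} {out.2} {u1.1, u1.2} {u2.1, u3.1, u3.2} {u2.2} {u4.1} {u4.2}
Reducing the second expression gives {out.1} {out.2} {u1.1, u1.2} {u2.1, u3.1, u3.2} {u2.2} {u4.1} {u4.2}
Identical normal forms: equal.

equal; the common form is {out.1} {out.2} {u1.1, u1.2} {u2.1, u3.1, u3.2} {u2.2} {u4.1} {u4.2}


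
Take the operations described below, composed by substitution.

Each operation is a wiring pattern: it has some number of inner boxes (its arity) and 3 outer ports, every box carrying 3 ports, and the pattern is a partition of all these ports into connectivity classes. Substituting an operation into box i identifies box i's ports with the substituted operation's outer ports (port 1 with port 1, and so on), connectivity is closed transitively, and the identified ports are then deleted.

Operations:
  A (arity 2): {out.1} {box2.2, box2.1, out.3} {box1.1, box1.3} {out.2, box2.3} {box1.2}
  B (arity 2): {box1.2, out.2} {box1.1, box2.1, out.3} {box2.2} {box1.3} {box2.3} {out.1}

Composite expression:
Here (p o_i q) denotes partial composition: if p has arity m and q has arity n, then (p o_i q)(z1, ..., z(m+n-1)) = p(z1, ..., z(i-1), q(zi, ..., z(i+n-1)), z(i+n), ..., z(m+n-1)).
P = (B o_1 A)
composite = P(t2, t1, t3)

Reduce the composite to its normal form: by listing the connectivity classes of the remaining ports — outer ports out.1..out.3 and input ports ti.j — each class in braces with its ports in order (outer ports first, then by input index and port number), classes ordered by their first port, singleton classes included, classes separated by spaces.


Connectivity passes through glued B-boundaries; trace each wire chain.
A over (t2, t1) gives {out.1} {out.2, t1.3} {out.3, t1.1, t1.2} {t2.1, t2.3} {t2.2}, out.j being that stage's outer ports
B over (t2, t1, t3) gives {out.1} {out.2, t1.3} {out.3, t3.1} {t1.1, t1.2} {t2.1, t2.3} {t2.2} {t3.2} {t3.3}, out.j being that stage's outer ports

{out.1} {out.2, t1.3} {out.3, t3.1} {t1.1, t1.2} {t2.1, t2.3} {t2.2} {t3.2} {t3.3}


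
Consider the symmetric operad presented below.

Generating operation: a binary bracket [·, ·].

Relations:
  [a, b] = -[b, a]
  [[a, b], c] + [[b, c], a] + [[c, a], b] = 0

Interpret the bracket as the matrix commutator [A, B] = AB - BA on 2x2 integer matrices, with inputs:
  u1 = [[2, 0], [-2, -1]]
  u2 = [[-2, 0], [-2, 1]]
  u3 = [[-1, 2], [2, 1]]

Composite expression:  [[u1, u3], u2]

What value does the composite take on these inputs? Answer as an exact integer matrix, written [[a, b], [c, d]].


[[-12, 18], [22, 12]]

[u1, u3] = [[4, 6], [-2, -4]]
[[u1, u3], u2] = [[-12, 18], [22, 12]]


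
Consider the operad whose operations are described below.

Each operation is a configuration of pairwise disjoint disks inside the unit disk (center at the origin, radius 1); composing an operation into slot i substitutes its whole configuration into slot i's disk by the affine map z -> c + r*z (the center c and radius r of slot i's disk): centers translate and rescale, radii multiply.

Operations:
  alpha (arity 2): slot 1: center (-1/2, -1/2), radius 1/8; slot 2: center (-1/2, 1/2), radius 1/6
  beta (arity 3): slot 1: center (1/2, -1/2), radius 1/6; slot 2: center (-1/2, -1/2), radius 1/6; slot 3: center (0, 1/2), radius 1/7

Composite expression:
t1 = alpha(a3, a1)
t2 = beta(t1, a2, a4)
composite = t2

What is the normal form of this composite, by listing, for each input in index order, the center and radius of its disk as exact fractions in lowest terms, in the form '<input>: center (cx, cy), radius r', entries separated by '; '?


a1: center (5/12, -5/12), radius 1/36; a2: center (-1/2, -1/2), radius 1/6; a3: center (5/12, -7/12), radius 1/48; a4: center (0, 1/2), radius 1/7

Each a-disk chains the slot maps above it in beta; radii multiply.
input a3: applying the 2 nested substitutions gives center (5/12, -7/12), radius 1/48
input a1: applying the 2 nested substitutions gives center (5/12, -5/12), radius 1/36
input a2: applying the 1 nested substitution gives center (-1/2, -1/2), radius 1/6
input a4: applying the 1 nested substitution gives center (0, 1/2), radius 1/7


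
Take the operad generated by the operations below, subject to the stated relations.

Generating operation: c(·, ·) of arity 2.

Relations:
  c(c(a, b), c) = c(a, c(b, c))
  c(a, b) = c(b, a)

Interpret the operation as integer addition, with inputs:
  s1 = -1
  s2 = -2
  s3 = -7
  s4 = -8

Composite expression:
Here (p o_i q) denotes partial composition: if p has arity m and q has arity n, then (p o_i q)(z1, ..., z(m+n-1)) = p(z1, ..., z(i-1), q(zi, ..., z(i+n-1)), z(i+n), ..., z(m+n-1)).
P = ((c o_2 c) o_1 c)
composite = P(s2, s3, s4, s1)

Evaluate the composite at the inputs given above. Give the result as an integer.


-18

c(s2, s3) = -9
c(s4, s1) = -9
c(c(s2, s3), c(s4, s1)) = -18


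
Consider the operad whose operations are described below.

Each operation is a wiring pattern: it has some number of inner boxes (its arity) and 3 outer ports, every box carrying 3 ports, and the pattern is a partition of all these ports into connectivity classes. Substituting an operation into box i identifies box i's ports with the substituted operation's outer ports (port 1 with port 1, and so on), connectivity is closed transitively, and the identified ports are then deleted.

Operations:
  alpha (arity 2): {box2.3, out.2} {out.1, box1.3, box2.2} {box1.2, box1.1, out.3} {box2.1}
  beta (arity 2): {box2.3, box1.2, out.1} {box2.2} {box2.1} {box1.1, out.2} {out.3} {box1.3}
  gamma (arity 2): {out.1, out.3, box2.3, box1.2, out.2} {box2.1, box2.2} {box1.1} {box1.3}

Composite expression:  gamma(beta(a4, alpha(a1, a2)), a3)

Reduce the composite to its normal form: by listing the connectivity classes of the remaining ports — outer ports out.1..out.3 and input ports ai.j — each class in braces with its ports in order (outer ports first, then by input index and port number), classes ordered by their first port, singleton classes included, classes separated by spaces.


{out.1, out.2, out.3, a3.3, a4.1} {a1.1, a1.2, a4.2} {a1.3, a2.2} {a2.1} {a2.3} {a3.1, a3.2} {a4.3}


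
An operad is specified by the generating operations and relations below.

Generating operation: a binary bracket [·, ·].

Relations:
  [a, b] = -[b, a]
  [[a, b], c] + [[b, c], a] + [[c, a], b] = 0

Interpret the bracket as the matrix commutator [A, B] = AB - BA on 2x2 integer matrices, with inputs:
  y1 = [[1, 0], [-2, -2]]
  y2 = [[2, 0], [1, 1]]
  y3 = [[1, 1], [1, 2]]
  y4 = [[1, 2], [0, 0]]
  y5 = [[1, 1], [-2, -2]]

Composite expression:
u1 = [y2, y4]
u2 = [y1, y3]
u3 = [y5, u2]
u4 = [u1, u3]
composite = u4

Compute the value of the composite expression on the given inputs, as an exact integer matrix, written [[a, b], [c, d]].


[[-15, -40], [-10, 15]]

[y2, y4] = [[-2, 2], [1, 2]]
[y1, y3] = [[2, 3], [-1, -2]]
[y5, [y1, y3]] = [[5, 5], [-5, -5]]
[[y2, y4], [y5, [y1, y3]]] = [[-15, -40], [-10, 15]]


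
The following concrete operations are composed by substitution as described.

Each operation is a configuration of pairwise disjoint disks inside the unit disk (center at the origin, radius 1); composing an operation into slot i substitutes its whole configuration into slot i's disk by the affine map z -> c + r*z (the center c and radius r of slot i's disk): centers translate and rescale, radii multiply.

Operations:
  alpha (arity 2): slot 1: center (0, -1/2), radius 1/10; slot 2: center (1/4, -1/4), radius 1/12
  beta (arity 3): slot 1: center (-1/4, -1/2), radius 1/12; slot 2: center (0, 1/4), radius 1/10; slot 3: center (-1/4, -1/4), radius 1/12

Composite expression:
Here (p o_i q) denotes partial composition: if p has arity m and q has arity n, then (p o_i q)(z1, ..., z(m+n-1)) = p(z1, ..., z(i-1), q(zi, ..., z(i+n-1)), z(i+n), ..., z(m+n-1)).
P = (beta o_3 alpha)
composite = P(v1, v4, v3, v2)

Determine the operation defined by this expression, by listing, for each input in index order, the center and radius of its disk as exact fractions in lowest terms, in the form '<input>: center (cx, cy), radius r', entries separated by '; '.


Each v-disk chains the slot maps above it in beta; radii multiply.
tracing v1 down its 1-map path: center (-1/4, -1/2), radius 1/12
tracing v4 down its 1-map path: center (0, 1/4), radius 1/10
tracing v3 down its 2-map path: center (-1/4, -7/24), radius 1/120
tracing v2 down its 2-map path: center (-11/48, -13/48), radius 1/144

v1: center (-1/4, -1/2), radius 1/12; v2: center (-11/48, -13/48), radius 1/144; v3: center (-1/4, -7/24), radius 1/120; v4: center (0, 1/4), radius 1/10


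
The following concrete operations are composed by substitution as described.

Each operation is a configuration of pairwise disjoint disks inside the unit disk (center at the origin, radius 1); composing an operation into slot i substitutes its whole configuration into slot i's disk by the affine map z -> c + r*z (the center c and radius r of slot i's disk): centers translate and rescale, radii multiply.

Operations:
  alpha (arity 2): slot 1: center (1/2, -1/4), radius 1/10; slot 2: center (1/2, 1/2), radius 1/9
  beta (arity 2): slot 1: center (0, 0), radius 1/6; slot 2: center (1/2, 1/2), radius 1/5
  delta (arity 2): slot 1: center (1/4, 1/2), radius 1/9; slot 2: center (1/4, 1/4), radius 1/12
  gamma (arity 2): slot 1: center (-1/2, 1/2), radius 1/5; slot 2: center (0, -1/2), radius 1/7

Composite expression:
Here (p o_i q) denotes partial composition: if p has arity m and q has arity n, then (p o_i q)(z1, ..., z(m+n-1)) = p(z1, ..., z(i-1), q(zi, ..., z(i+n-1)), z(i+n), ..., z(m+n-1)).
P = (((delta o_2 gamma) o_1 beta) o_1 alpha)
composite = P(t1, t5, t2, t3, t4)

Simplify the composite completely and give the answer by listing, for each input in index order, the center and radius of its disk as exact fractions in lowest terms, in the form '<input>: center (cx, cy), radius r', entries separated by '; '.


Each t-disk chains the slot maps above it in delta; radii multiply.
tracing t1 down its 3-map path: center (7/27, 107/216), radius 1/540
tracing t5 down its 3-map path: center (7/27, 55/108), radius 1/486
tracing t2 down its 2-map path: center (11/36, 5/9), radius 1/45
tracing t3 down its 2-map path: center (5/24, 7/24), radius 1/60
tracing t4 down its 2-map path: center (1/4, 5/24), radius 1/84

t1: center (7/27, 107/216), radius 1/540; t2: center (11/36, 5/9), radius 1/45; t3: center (5/24, 7/24), radius 1/60; t4: center (1/4, 5/24), radius 1/84; t5: center (7/27, 55/108), radius 1/486


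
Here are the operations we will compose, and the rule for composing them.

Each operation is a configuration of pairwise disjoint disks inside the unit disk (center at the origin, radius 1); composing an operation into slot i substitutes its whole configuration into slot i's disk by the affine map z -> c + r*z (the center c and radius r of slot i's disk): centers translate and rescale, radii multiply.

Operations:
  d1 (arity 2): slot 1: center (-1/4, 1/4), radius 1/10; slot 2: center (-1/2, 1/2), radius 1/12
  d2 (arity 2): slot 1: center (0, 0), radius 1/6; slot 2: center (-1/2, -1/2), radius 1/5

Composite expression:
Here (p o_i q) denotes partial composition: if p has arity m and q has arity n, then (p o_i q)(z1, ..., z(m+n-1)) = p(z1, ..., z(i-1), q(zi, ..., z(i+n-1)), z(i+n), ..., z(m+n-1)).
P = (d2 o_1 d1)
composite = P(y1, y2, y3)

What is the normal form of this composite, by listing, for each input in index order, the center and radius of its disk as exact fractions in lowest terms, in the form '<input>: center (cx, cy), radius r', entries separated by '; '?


y1: center (-1/24, 1/24), radius 1/60; y2: center (-1/12, 1/12), radius 1/72; y3: center (-1/2, -1/2), radius 1/5

Each y-disk chains the slot maps above it in d2; radii multiply.
input y1: applying the 2 nested substitutions gives center (-1/24, 1/24), radius 1/60
input y2: applying the 2 nested substitutions gives center (-1/12, 1/12), radius 1/72
input y3: applying the 1 nested substitution gives center (-1/2, -1/2), radius 1/5


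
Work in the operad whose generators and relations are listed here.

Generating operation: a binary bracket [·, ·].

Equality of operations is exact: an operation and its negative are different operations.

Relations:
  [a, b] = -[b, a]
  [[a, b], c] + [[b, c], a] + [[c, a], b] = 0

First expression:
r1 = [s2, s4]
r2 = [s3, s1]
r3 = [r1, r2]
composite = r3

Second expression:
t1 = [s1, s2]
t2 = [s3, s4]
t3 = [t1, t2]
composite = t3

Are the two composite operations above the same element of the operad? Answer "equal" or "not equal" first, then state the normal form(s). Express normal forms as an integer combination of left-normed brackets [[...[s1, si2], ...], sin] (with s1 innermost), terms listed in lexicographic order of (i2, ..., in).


The first composite normalizes to [[[s1, s3], s2], s4] - [[[s1, s3], s4], s2]
The second composite normalizes to [[[s1, s2], s3], s4] - [[[s1, s2], s4], s3]
Different reductions; not equal.

not equal; first: [[[s1, s3], s2], s4] - [[[s1, s3], s4], s2]; second: [[[s1, s2], s3], s4] - [[[s1, s2], s4], s3]


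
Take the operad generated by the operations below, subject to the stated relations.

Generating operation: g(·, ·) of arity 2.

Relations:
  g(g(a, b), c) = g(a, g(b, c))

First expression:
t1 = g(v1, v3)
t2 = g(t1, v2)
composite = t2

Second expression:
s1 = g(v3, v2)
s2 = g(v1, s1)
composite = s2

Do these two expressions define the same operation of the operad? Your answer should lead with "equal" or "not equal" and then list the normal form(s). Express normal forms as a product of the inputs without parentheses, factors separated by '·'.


equal: each reduces to v1 · v3 · v2

The first expression, normalized: v1 · v3 · v2
The second expression, normalized: v1 · v3 · v2
Identical normal forms: equal.


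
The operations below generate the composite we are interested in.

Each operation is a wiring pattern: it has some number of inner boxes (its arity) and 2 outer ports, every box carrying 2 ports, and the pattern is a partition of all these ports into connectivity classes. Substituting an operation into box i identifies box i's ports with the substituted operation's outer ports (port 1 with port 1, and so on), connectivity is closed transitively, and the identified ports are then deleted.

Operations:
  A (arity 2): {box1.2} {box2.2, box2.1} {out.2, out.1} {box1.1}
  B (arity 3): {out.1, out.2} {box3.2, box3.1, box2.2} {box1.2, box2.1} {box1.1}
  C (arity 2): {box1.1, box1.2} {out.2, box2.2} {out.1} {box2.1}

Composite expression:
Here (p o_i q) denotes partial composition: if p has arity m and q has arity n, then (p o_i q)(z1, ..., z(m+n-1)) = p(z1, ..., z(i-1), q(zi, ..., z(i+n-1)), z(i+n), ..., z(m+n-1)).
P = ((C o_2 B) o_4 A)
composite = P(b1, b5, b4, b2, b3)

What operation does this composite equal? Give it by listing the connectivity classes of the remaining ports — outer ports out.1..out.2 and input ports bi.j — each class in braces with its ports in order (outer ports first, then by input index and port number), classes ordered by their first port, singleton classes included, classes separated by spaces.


{out.1} {out.2} {b1.1, b1.2} {b2.1} {b2.2} {b3.1, b3.2} {b4.1, b5.2} {b4.2} {b5.1}


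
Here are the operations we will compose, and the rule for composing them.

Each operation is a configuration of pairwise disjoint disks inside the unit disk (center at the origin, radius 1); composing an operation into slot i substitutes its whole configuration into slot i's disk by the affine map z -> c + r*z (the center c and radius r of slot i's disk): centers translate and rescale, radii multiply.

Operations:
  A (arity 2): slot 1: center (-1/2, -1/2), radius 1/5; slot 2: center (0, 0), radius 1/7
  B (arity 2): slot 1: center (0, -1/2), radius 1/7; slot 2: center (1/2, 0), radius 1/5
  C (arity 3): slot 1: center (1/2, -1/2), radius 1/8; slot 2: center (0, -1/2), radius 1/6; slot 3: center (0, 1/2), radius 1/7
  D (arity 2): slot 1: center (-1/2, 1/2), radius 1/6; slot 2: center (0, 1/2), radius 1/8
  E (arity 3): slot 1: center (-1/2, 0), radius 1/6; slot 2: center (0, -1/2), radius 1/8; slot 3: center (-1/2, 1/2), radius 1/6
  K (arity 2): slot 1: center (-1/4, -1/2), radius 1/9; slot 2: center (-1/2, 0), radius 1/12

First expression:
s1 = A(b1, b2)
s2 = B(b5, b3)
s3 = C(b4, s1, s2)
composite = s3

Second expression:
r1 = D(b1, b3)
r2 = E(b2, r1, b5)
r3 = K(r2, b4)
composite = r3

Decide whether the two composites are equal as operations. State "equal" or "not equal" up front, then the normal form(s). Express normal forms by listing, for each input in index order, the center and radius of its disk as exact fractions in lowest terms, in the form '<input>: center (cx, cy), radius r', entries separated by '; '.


not equal; the first gives b1: center (-1/12, -7/12), radius 1/30; b2: center (0, -1/2), radius 1/42; b3: center (1/14, 1/2), radius 1/35; b4: center (1/2, -1/2), radius 1/8; b5: center (0, 3/7), radius 1/49 and the second b1: center (-37/144, -79/144), radius 1/432; b2: center (-11/36, -1/2), radius 1/54; b3: center (-1/4, -79/144), radius 1/576; b4: center (-1/2, 0), radius 1/12; b5: center (-11/36, -4/9), radius 1/54


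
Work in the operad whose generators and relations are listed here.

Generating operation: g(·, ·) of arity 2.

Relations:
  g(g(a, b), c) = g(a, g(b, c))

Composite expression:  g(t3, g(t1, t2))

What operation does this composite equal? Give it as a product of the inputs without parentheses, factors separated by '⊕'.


The g-tree's shape is irrelevant; the t-reading-order decides.
g(t1, t2) collapses to t1 ⊕ t2
g(t3, g(t1, t2)) collapses to t3 ⊕ t1 ⊕ t2

t3 ⊕ t1 ⊕ t2


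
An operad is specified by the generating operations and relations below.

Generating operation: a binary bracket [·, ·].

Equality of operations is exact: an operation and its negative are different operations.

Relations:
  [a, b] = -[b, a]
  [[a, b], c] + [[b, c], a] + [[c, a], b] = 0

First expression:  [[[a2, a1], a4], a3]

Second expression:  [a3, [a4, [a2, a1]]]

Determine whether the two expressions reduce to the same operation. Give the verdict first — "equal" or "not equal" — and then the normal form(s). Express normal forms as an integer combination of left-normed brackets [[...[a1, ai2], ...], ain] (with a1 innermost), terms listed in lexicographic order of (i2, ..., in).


equal; the common form is -[[[a1, a2], a4], a3]

The first expression reduces to -[[[a1, a2], a4], a3]
The second expression reduces to -[[[a1, a2], a4], a3]
Same normal form: equal.


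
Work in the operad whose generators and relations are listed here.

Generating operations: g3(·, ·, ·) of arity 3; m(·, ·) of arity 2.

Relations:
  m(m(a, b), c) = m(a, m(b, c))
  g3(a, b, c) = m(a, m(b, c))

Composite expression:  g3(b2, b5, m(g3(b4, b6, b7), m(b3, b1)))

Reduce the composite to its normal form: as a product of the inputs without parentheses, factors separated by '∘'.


The g3-tree's shape is irrelevant; the b-reading-order decides.
g3(b4, b6, b7) flattens to b4 ∘ b6 ∘ b7
m(b3, b1) flattens to b3 ∘ b1
m(g3(b4, b6, b7), m(b3, b1)) flattens to b4 ∘ b6 ∘ b7 ∘ b3 ∘ b1
g3(b2, b5, m(g3(b4, b6, b7), m(b3, b1))) flattens to b2 ∘ b5 ∘ b4 ∘ b6 ∘ b7 ∘ b3 ∘ b1

b2 ∘ b5 ∘ b4 ∘ b6 ∘ b7 ∘ b3 ∘ b1


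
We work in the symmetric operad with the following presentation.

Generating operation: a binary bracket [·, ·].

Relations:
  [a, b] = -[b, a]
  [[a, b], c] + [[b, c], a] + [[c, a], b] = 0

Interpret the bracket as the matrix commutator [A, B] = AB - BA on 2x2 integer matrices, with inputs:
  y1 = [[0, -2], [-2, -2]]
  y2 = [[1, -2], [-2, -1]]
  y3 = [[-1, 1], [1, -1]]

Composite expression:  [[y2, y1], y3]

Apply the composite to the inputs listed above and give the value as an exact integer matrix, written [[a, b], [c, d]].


[[0, 0], [0, 0]]

[y2, y1] = [[0, 0], [0, 0]]
[[y2, y1], y3] = [[0, 0], [0, 0]]


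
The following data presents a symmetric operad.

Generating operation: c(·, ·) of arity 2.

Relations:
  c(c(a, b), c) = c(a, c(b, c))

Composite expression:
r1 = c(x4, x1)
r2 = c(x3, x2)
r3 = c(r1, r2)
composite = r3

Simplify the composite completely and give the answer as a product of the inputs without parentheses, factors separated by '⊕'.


x4 ⊕ x1 ⊕ x3 ⊕ x2

Key point: c is associative — brackets drop, the x-order remains.
c(x4, x1) unparenthesizes to x4 ⊕ x1
c(x3, x2) unparenthesizes to x3 ⊕ x2
c(c(x4, x1), c(x3, x2)) unparenthesizes to x4 ⊕ x1 ⊕ x3 ⊕ x2


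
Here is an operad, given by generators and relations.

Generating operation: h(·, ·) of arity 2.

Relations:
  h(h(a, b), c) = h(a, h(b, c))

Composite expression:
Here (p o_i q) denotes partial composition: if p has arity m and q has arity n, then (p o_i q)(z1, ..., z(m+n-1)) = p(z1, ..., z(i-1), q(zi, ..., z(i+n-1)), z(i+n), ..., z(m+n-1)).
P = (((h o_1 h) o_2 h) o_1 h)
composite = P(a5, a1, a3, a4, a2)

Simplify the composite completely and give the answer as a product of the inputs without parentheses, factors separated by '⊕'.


a5 ⊕ a1 ⊕ a3 ⊕ a4 ⊕ a2

All parenthesizations of h agree; list the a-inputs left to right.
h(a5, a1) collapses to a5 ⊕ a1
h(a3, a4) collapses to a3 ⊕ a4
h(h(a5, a1), h(a3, a4)) collapses to a5 ⊕ a1 ⊕ a3 ⊕ a4
h(h(h(a5, a1), h(a3, a4)), a2) collapses to a5 ⊕ a1 ⊕ a3 ⊕ a4 ⊕ a2


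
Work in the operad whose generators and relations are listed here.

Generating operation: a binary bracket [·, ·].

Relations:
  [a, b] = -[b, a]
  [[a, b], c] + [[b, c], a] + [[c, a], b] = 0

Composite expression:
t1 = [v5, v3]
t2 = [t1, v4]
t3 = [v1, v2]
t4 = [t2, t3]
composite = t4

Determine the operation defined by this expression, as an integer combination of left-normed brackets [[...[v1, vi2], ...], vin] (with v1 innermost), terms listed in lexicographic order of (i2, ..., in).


[[[[v1, v2], v3], v5], v4] - [[[[v1, v2], v4], v3], v5] + [[[[v1, v2], v4], v5], v3] - [[[[v1, v2], v5], v3], v4]

In the tensor algebra, words opening v1 carry the v1-anchored form.
Composite bracket: [[[v5, v3], v4], [v1, v2]]
Under [a, b] = ab - ba we get 16 signed associative words (2^4 = 16).
Only words starting with v1 matter:
  v1v2v3v5v4 (sign +1) contributes +[[[[v1, v2], v3], v5], v4]
  v1v2v4v3v5 (sign -1) contributes -[[[[v1, v2], v4], v3], v5]
  v1v2v4v5v3 (sign +1) contributes +[[[[v1, v2], v4], v5], v3]
  v1v2v5v3v4 (sign -1) contributes -[[[[v1, v2], v5], v3], v4]


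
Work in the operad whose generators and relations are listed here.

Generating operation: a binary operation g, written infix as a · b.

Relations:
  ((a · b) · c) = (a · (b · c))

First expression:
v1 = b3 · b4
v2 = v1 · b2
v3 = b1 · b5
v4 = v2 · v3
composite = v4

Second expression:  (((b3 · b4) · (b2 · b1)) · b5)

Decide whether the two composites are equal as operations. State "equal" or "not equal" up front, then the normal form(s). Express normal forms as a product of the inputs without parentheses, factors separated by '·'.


The first expression reduces to b3 · b4 · b2 · b1 · b5
The second expression reduces to b3 · b4 · b2 · b1 · b5
Both agree, so they are equal.

equal; both compose to b3 · b4 · b2 · b1 · b5


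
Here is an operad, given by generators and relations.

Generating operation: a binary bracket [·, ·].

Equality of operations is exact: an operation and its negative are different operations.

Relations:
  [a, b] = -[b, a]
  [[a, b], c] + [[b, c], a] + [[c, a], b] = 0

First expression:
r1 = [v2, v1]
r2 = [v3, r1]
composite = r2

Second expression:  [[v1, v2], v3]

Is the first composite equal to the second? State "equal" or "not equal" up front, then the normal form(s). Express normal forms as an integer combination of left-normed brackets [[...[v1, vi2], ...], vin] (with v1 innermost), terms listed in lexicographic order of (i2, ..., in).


equal; both compose to [[v1, v2], v3]

Normal form of the first expression: [[v1, v2], v3]
Normal form of the second expression: [[v1, v2], v3]
The forms coincide; equal.


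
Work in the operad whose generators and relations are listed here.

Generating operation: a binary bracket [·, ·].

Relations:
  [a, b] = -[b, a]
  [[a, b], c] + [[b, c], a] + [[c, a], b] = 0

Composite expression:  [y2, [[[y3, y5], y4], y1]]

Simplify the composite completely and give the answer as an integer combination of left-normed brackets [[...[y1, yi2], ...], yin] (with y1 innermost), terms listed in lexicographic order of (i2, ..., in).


[[[[y1, y3], y5], y4], y2] - [[[[y1, y4], y3], y5], y2] + [[[[y1, y4], y5], y3], y2] - [[[[y1, y5], y3], y4], y2]


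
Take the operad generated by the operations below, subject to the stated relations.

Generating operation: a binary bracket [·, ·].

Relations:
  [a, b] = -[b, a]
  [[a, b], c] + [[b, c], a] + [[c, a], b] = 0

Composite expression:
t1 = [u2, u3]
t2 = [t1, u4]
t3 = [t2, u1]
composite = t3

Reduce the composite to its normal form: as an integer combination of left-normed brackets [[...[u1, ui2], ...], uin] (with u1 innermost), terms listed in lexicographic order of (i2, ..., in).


-[[[u1, u2], u3], u4] + [[[u1, u3], u2], u4] + [[[u1, u4], u2], u3] - [[[u1, u4], u3], u2]

Left-normed coefficients sit on the u1-initial expansion words.
Composite bracket: [[[u2, u3], u4], u1]
Full expansion: 8 signed words from ab - ba (2^3 = 8).
Words beginning with u1 determine it all:
  the word u1u2u3u4 carries sign -1 and contributes -[[[u1, u2], u3], u4]
  the word u1u3u2u4 carries sign +1 and contributes +[[[u1, u3], u2], u4]
  the word u1u4u2u3 carries sign +1 and contributes +[[[u1, u4], u2], u3]
  the word u1u4u3u2 carries sign -1 and contributes -[[[u1, u4], u3], u2]


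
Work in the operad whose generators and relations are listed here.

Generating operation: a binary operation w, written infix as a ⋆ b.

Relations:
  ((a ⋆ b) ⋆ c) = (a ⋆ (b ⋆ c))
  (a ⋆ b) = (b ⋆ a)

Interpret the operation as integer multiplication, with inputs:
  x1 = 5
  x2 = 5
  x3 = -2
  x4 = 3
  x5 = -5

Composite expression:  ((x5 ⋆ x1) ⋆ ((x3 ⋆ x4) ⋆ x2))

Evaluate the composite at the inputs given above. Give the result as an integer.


750

(x5 ⋆ x1) = -25
(x3 ⋆ x4) = -6
((x3 ⋆ x4) ⋆ x2) = -30
((x5 ⋆ x1) ⋆ ((x3 ⋆ x4) ⋆ x2)) = 750


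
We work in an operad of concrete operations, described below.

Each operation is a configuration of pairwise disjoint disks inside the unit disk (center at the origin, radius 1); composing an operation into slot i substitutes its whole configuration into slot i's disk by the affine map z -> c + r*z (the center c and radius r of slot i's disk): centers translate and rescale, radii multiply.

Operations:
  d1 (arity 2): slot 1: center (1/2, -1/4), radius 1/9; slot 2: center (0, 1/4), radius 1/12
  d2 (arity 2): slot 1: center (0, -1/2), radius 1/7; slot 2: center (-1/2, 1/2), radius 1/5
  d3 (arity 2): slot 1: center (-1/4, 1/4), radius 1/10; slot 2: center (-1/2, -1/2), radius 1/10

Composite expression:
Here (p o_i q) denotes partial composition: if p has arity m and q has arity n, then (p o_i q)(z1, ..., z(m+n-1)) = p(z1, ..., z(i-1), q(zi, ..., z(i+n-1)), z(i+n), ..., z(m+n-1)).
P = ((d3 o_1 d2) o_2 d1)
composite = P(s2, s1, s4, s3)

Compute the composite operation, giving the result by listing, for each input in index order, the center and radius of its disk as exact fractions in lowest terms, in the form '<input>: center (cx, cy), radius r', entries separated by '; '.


s1: center (-29/100, 59/200), radius 1/450; s2: center (-1/4, 1/5), radius 1/70; s3: center (-1/2, -1/2), radius 1/10; s4: center (-3/10, 61/200), radius 1/600

Nesting under d3 composes maps z -> c + r*z down each s-path.
for s2, the 2-step affine chain lands on center (-1/4, 1/5), radius 1/70
for s1, the 3-step affine chain lands on center (-29/100, 59/200), radius 1/450
for s4, the 3-step affine chain lands on center (-3/10, 61/200), radius 1/600
for s3, the 1-step affine chain lands on center (-1/2, -1/2), radius 1/10


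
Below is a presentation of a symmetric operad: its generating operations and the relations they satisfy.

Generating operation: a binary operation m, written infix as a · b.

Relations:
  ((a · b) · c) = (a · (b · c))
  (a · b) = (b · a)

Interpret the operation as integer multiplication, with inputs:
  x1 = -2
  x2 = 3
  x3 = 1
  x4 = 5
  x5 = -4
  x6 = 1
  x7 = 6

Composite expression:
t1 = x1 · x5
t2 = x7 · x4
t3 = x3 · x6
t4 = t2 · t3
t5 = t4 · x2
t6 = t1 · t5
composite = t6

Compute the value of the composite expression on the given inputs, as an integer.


720

(x1 · x5) = 8
(x7 · x4) = 30
(x3 · x6) = 1
((x7 · x4) · (x3 · x6)) = 30
(((x7 · x4) · (x3 · x6)) · x2) = 90
((x1 · x5) · (((x7 · x4) · (x3 · x6)) · x2)) = 720


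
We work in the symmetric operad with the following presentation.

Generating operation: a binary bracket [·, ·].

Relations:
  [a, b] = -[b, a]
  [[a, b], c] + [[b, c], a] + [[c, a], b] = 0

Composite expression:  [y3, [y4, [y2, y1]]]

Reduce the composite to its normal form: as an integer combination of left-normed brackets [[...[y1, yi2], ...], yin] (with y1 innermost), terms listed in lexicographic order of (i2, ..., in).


In the tensor algebra, words opening y1 carry the y1-anchored form.
Composite bracket: [y3, [y4, [y2, y1]]]
The bracket unfolds into 8 signed words via [a, b] = ab - ba (2^3 = 8).
Coefficients come from the y1-initial words:
  y1y2y4y3 (sign -1) contributes -[[[y1, y2], y4], y3]

-[[[y1, y2], y4], y3]


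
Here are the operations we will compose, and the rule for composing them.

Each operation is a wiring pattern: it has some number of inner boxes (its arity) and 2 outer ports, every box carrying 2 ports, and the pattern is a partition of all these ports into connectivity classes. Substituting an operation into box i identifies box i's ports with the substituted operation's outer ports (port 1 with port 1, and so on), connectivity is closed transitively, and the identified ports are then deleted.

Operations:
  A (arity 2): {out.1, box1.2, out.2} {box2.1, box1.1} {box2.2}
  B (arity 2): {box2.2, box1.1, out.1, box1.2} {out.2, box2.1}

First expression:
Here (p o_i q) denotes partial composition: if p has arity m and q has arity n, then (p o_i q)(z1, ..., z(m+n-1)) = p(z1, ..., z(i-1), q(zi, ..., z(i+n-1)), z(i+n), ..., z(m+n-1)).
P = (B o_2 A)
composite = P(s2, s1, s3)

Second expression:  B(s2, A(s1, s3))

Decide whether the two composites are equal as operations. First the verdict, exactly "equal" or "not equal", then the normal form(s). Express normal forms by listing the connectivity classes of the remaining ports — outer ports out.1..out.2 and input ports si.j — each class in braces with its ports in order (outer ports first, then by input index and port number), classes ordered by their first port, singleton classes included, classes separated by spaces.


In normal form, the first expression is {out.1, out.2, s1.2, s2.1, s2.2} {s1.1, s3.1} {s3.2}
In normal form, the second expression is {out.1, out.2, s1.2, s2.1, s2.2} {s1.1, s3.1} {s3.2}
The normal forms match — equal.

equal; both compose to {out.1, out.2, s1.2, s2.1, s2.2} {s1.1, s3.1} {s3.2}


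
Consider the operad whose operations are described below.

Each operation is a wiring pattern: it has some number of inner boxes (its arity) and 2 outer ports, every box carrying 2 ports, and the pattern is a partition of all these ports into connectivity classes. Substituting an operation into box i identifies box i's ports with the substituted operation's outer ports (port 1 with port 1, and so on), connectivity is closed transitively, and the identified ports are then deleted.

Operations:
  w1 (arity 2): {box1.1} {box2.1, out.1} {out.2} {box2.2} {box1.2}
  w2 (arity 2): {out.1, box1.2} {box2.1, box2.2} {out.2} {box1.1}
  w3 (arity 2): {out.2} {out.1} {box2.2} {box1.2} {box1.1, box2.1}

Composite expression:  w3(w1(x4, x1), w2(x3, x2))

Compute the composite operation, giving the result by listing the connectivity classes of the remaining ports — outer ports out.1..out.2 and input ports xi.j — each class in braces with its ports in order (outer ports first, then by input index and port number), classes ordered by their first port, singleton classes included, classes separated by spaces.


{out.1} {out.2} {x1.1, x3.2} {x1.2} {x2.1, x2.2} {x3.1} {x4.1} {x4.2}

Two ports join when wires chain via w3-identified ports.
through w1, on inputs (x4, x1): {out.1, x1.1} {out.2} {x1.2} {x4.1} {x4.2} (out.j = stage outer ports)
through w2, on inputs (x3, x2): {out.1, x3.2} {out.2} {x2.1, x2.2} {x3.1} (out.j = stage outer ports)
through w3, on inputs (x4, x1, x3, x2): {out.1} {out.2} {x1.1, x3.2} {x1.2} {x2.1, x2.2} {x3.1} {x4.1} {x4.2} (out.j = stage outer ports)


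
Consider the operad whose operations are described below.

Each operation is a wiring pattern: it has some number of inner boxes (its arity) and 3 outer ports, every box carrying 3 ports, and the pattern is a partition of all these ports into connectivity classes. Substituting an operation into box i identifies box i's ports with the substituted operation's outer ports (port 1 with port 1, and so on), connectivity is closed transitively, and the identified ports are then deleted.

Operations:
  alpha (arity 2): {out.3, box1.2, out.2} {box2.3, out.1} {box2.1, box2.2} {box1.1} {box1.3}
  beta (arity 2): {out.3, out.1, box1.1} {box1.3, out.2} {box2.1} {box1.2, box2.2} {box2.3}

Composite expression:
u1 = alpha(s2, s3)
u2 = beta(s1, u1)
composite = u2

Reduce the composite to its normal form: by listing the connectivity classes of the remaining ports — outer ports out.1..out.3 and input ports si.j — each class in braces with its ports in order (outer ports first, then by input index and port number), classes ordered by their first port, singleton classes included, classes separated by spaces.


{out.1, out.3, s1.1} {out.2, s1.3} {s1.2, s2.2} {s2.1} {s2.3} {s3.1, s3.2} {s3.3}

After gluing at beta, chains via deleted ports link the s-ports.
composing alpha on (s2, s3), with out.j its own outer ports: {out.1, s3.3} {out.2, out.3, s2.2} {s2.1} {s2.3} {s3.1, s3.2}
composing beta on (s1, s2, s3), with out.j its own outer ports: {out.1, out.3, s1.1} {out.2, s1.3} {s1.2, s2.2} {s2.1} {s2.3} {s3.1, s3.2} {s3.3}


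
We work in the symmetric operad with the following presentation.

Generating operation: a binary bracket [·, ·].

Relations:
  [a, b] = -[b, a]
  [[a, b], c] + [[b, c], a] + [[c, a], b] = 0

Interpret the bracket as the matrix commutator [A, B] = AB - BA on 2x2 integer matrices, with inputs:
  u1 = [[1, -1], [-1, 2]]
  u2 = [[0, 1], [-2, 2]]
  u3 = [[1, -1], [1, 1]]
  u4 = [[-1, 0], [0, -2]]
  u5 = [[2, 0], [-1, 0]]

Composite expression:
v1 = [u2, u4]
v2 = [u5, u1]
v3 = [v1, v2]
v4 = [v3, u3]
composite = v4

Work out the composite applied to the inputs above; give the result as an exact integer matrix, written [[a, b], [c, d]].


[u2, u4] = [[0, -1], [-2, 0]]
[u5, u1] = [[-1, -2], [3, 1]]
[[u2, u4], [u5, u1]] = [[-7, -2], [4, 7]]
[[[u2, u4], [u5, u1]], u3] = [[2, 14], [14, -2]]

[[2, 14], [14, -2]]


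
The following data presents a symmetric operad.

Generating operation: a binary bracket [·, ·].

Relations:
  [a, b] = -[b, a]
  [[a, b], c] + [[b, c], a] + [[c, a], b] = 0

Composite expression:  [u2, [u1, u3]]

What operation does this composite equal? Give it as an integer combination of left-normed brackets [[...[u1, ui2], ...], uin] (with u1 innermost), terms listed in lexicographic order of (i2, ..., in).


-[[u1, u3], u2]

Antisymmetry and Jacobi reduce to u1-anchored left-normed brackets.
Composite bracket: [u2, [u1, u3]]
Expanding via [a, b] = ab - ba: 4 signed words (2^2 = 4).
Collect the words opening with u1:
  u1u3u2 appears with sign -1, giving the term -[[u1, u3], u2]


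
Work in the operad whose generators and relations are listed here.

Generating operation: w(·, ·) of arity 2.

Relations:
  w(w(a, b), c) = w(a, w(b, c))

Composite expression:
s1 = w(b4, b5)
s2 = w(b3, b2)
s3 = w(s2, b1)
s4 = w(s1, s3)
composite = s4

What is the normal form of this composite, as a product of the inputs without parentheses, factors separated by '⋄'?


b4 ⋄ b5 ⋄ b3 ⋄ b2 ⋄ b1


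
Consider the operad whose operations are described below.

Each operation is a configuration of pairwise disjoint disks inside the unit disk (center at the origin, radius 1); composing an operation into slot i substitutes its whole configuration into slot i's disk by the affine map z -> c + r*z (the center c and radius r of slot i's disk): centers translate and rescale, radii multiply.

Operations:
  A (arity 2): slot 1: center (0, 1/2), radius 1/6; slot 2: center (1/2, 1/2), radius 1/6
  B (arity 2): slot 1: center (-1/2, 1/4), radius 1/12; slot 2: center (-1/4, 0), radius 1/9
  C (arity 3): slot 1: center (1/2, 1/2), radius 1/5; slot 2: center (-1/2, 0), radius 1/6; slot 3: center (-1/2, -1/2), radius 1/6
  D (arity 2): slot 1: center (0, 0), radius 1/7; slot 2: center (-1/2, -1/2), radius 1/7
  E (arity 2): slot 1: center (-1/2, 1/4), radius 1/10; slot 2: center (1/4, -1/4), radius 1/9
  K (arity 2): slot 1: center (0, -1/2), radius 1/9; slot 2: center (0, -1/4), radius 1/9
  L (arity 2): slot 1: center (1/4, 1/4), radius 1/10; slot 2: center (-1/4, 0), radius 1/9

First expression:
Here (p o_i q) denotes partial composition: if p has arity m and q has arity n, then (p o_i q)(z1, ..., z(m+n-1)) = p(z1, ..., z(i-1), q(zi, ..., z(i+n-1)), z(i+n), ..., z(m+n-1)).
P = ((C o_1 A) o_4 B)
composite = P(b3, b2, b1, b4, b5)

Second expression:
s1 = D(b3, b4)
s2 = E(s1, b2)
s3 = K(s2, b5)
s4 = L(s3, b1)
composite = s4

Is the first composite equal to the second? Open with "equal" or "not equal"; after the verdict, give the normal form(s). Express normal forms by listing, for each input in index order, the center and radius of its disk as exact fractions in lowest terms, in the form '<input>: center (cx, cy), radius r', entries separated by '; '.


not equal; the first gives b1: center (-1/2, 0), radius 1/6; b2: center (3/5, 3/5), radius 1/30; b3: center (1/2, 3/5), radius 1/30; b4: center (-7/12, -11/24), radius 1/72; b5: center (-13/24, -1/2), radius 1/54 and the second b1: center (-1/4, 0), radius 1/9; b2: center (91/360, 71/360), radius 1/810; b3: center (11/45, 73/360), radius 1/6300; b4: center (439/1800, 91/450), radius 1/6300; b5: center (1/4, 9/40), radius 1/90
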